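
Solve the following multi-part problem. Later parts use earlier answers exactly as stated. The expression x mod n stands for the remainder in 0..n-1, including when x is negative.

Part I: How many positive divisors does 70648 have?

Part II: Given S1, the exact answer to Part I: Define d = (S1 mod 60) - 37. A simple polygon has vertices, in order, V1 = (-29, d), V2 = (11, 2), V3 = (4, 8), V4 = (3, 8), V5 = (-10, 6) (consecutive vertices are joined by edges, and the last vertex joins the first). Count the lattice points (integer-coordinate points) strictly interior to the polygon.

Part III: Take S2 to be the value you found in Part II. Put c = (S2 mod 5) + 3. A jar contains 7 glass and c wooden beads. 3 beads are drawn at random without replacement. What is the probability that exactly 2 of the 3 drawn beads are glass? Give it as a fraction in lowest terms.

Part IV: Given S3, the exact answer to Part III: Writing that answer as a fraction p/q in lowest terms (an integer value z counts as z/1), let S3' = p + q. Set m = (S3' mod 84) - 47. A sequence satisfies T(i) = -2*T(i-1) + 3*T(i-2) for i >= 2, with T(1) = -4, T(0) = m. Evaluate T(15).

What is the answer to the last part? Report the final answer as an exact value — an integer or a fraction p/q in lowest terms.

-107616784

Part I: 70648 = 2^3 * 8831; number of divisors = (3+1) * (1+1) = 8; answer 8
Part II: S1 = 8; d = -29; cross terms: (-29*2 - 11*-29)=261, (11*8 - 4*2)=80, (4*8 - 3*8)=8, (3*6 - -10*8)=98, (-10*-29 - -29*6)=464; twice the area = |911| = 911; area = 911/2; boundary points = 1 + 1 + 1 + 1 + 1 = 5; strictly interior points = area - boundary/2 + 1 = 454; answer 454
Part III: S2 = 454; c = 7; total draws C(14,3) = 364; favorable C(7,2)*C(7,1) = 147; P = 21/52; answer 21/52
Part IV: S3 = 21/52; threaded value p + q = 73; m = 26; T(2) = -2*(-4) + 3*(26) = 86; iterating: T(2)=86, T(3)=-184, T(4)=626, T(5)=-1804, T(6)=5486, T(7)=-16384, T(8)=49226, T(9)=-147604, T(10)=442886, T(11)=-1328584, T(12)=3985826, T(13)=-11957404, T(14)=35872286, T(15)=-107616784; answer -107616784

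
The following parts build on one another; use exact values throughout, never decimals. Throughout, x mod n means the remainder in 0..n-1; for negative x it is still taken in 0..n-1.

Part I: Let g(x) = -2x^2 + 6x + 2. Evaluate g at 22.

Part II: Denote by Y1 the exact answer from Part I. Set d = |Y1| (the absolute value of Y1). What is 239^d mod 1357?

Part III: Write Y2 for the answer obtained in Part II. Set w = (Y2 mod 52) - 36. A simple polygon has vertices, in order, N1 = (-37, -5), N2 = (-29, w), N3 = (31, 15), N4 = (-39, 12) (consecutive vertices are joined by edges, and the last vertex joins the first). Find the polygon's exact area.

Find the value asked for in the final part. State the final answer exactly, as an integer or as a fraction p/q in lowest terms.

1290

Part I: -2*(22)^2 + 6*(22)^1 + 2 = (-968) + (132) + (2) = -834; answer -834
Part II: Y1 = -834; d = 834; squarings mod 1357: 239^1=239, 239^2=127, 239^4=1202, 239^8=956, 239^16=675, 239^32=1030, 239^64=1083, 239^128=441, 239^256=430, 239^512=348; 239^834 = 239^2 * 239^64 * 239^256 * 239^512 = 1313 (mod 1357); answer 1313
Part III: Y2 = 1313; w = -23; cross terms: (-37*-23 - -29*-5)=706, (-29*15 - 31*-23)=278, (31*12 - -39*15)=957, (-39*-5 - -37*12)=639; twice the area = |2580| = 2580; area = 1290; answer 1290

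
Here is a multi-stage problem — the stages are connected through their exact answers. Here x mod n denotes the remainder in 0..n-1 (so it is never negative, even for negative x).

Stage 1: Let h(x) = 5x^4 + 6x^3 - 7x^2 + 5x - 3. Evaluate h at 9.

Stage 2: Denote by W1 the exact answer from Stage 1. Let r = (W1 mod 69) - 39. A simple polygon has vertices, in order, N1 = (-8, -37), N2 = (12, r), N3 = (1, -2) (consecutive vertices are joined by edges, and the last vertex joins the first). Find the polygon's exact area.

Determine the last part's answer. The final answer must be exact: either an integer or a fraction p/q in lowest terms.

Stage 1: 5*(9)^4 + 6*(9)^3 - 7*(9)^2 + 5*(9)^1 - 3 = (32805) + (4374) + (-567) + (45) + (-3) = 36654; answer 36654
Stage 2: W1 = 36654; r = -24; cross terms: (-8*-24 - 12*-37)=636, (12*-2 - 1*-24)=0, (1*-37 - -8*-2)=-53; twice the area = |583| = 583; area = 583/2; answer 583/2

583/2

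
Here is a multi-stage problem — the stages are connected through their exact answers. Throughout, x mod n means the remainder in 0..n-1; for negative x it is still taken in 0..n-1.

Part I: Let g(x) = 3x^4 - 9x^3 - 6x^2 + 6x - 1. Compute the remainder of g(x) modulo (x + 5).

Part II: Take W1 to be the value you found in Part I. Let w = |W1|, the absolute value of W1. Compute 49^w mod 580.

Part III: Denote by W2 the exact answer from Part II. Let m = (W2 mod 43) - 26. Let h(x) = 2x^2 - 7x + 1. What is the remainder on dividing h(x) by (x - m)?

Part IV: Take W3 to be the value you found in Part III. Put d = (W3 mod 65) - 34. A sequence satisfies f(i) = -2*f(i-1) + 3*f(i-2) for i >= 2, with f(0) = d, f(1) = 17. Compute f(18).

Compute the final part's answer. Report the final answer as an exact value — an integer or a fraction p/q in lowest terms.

-1549681951

Part I: remainder = value at the root: 3*(-5)^4 - 9*(-5)^3 - 6*(-5)^2 + 6*(-5)^1 - 1 = (1875) + (1125) + (-150) + (-30) + (-1) = 2819; answer 2819
Part II: W1 = 2819; w = 2819; squarings mod 580: 49^1=49, 49^2=81, 49^4=181, 49^8=281, 49^16=81, 49^32=181, 49^64=281, 49^128=81, 49^256=181, 49^512=281, 49^1024=81, 49^2048=181; 49^2819 = 49^1 * 49^2 * 49^256 * 49^512 * 49^2048 = 169 (mod 580); answer 169
Part III: W2 = 169; m = 14; remainder = value at the root: 2*(14)^2 - 7*(14)^1 + 1 = (392) + (-98) + (1) = 295; answer 295
Part IV: W3 = 295; d = 1; f(2) = -2*(17) + 3*(1) = -31; iterating: f(2)=-31, f(3)=113, f(4)=-319, f(5)=977, f(6)=-2911, f(7)=8753, f(8)=-26239, f(9)=78737, f(10)=-236191, f(11)=708593, f(12)=-2125759, f(13)=6377297, f(14)=-19131871, f(15)=57395633, f(16)=-172186879, f(17)=516560657, f(18)=-1549681951; answer -1549681951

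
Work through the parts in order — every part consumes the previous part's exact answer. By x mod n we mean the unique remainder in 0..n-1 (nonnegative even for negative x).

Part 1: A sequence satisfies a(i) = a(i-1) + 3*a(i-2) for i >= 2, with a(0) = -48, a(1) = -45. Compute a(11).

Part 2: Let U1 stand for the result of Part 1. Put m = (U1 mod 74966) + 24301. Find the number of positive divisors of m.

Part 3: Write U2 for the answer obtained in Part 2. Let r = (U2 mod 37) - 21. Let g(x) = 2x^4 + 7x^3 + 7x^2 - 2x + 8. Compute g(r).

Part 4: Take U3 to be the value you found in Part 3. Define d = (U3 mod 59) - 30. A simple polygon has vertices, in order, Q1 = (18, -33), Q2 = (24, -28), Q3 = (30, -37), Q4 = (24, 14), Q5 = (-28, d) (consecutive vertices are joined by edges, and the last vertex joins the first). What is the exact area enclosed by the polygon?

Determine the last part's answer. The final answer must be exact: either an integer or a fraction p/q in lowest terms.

1366

Part 1: a(2) = 1*(-45) + 3*(-48) = -189; iterating: a(2)=-189, a(3)=-324, a(4)=-891, a(5)=-1863, a(6)=-4536, a(7)=-10125, a(8)=-23733, a(9)=-54108, a(10)=-125307, a(11)=-287631; answer -287631
Part 2: U1 = -287631; m = 36534; 36534 = 2 * 3 * 6089; number of divisors = (1+1) * (1+1) * (1+1) = 8; answer 8
Part 3: U2 = 8; r = -13; 2*(-13)^4 + 7*(-13)^3 + 7*(-13)^2 - 2*(-13)^1 + 8 = (57122) + (-15379) + (1183) + (26) + (8) = 42960; answer 42960
Part 4: U3 = 42960; d = -22; cross terms: (18*-28 - 24*-33)=288, (24*-37 - 30*-28)=-48, (30*14 - 24*-37)=1308, (24*-22 - -28*14)=-136, (-28*-33 - 18*-22)=1320; twice the area = |2732| = 2732; area = 1366; answer 1366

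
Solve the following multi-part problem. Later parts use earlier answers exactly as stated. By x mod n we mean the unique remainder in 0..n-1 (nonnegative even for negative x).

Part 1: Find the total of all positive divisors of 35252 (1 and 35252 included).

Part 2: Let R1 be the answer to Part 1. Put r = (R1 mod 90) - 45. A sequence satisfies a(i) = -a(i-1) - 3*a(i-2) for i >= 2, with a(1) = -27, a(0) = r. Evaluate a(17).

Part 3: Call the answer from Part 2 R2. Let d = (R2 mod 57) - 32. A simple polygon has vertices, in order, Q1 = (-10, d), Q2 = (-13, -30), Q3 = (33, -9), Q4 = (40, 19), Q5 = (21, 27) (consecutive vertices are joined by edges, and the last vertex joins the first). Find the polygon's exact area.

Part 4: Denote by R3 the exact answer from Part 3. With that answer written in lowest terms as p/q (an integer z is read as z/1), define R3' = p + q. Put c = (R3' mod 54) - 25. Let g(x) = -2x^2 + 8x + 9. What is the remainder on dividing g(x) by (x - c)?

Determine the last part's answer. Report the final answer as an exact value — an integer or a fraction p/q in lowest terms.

-631

Part 1: 35252 = 2^2 * 7 * 1259; sigma = (1 + 2 + 4) * (1 + 7) * (1 + 1259) = 7 * 8 * 1260 = 70560; answer 70560
Part 2: R1 = 70560; r = -45; a(2) = -1*(-27) - 3*(-45) = 162; iterating: a(2)=162, a(3)=-81, a(4)=-405, a(5)=648, a(6)=567, a(7)=-2511, a(8)=810, a(9)=6723, a(10)=-9153, a(11)=-11016, a(12)=38475, a(13)=-5427, a(14)=-109998, a(15)=126279, a(16)=203715, a(17)=-582552; answer -582552
Part 3: R2 = -582552; d = 13; cross terms: (-10*-30 - -13*13)=469, (-13*-9 - 33*-30)=1107, (33*19 - 40*-9)=987, (40*27 - 21*19)=681, (21*13 - -10*27)=543; twice the area = |3787| = 3787; area = 3787/2; answer 3787/2
Part 4: R3 = 3787/2; threaded value p + q = 3789; c = -16; remainder = value at the root: -2*(-16)^2 + 8*(-16)^1 + 9 = (-512) + (-128) + (9) = -631; answer -631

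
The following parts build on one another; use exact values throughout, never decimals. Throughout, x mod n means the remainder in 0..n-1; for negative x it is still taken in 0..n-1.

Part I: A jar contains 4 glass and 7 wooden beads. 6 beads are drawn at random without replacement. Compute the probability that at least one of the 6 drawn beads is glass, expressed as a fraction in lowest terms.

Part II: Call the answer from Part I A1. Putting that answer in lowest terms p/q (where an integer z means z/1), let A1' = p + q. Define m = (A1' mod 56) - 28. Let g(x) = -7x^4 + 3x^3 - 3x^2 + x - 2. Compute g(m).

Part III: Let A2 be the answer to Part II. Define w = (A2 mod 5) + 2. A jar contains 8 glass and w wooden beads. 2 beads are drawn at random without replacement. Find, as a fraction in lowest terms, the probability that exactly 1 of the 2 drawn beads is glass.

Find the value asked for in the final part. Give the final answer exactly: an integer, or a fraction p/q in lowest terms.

16/33

Part I: total draws C(11,6) = 462; complement C(7,6) = 7; favorable 462 - 7 = 455; P = 65/66; answer 65/66
Part II: A1 = 65/66; threaded value p + q = 131; m = -9; -7*(-9)^4 + 3*(-9)^3 - 3*(-9)^2 + 1*(-9)^1 - 2 = (-45927) + (-2187) + (-243) + (-9) + (-2) = -48368; answer -48368
Part III: A2 = -48368; w = 4; total draws C(12,2) = 66; favorable C(8,1)*C(4,1) = 32; P = 16/33; answer 16/33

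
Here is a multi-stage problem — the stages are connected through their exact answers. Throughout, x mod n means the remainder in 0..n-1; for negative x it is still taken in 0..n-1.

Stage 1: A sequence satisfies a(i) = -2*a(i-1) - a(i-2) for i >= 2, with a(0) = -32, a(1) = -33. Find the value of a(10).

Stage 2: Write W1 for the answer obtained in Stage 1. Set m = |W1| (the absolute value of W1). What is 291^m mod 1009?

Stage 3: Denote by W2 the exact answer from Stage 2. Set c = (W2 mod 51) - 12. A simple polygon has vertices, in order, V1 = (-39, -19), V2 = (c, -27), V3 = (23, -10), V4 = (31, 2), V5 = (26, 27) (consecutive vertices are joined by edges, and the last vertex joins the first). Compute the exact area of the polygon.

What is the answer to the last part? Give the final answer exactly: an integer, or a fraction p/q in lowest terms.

1858

Stage 1: a(2) = -2*(-33) - 1*(-32) = 98; iterating: a(2)=98, a(3)=-163, a(4)=228, a(5)=-293, a(6)=358, a(7)=-423, a(8)=488, a(9)=-553, a(10)=618; answer 618
Stage 2: W1 = 618; m = 618; squarings mod 1009: 291^1=291, 291^2=934, 291^4=580, 291^8=403, 291^16=969, 291^32=591, 291^64=167, 291^128=646, 291^256=599, 291^512=606; 291^618 = 291^2 * 291^8 * 291^32 * 291^64 * 291^512 = 50 (mod 1009); answer 50
Stage 3: W2 = 50; c = 38; cross terms: (-39*-27 - 38*-19)=1775, (38*-10 - 23*-27)=241, (23*2 - 31*-10)=356, (31*27 - 26*2)=785, (26*-19 - -39*27)=559; twice the area = |3716| = 3716; area = 1858; answer 1858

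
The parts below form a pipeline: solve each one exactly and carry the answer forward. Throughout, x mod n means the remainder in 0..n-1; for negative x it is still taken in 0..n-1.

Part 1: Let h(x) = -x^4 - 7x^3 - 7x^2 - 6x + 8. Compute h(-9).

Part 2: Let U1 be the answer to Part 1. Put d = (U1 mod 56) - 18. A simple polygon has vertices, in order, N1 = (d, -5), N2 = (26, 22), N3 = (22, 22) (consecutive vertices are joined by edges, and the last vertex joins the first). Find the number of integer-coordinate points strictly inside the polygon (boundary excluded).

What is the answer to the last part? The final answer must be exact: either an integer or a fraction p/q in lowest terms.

Part 1: -1*(-9)^4 - 7*(-9)^3 - 7*(-9)^2 - 6*(-9)^1 + 8 = (-6561) + (5103) + (-567) + (54) + (8) = -1963; answer -1963
Part 2: U1 = -1963; d = 35; cross terms: (35*22 - 26*-5)=900, (26*22 - 22*22)=88, (22*-5 - 35*22)=-880; twice the area = |108| = 108; area = 54; boundary points = 9 + 4 + 1 = 14; strictly interior points = area - boundary/2 + 1 = 48; answer 48

48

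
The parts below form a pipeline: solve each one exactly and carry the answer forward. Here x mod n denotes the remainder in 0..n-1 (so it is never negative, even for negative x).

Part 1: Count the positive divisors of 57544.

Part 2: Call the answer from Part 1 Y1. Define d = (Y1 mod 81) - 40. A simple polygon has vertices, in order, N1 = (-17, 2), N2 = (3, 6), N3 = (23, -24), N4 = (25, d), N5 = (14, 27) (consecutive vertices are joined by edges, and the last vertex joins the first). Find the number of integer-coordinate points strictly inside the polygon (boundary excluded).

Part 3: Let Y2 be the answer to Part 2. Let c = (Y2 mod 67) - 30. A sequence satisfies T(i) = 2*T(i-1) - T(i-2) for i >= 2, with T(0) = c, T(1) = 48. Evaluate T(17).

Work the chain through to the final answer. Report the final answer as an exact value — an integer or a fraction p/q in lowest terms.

752

Part 1: 57544 = 2^3 * 7193; number of divisors = (3+1) * (1+1) = 8; answer 8
Part 2: Y1 = 8; d = -32; cross terms: (-17*6 - 3*2)=-108, (3*-24 - 23*6)=-210, (23*-32 - 25*-24)=-136, (25*27 - 14*-32)=1123, (14*2 - -17*27)=487; twice the area = |1156| = 1156; area = 578; boundary points = 4 + 10 + 2 + 1 + 1 = 18; strictly interior points = area - boundary/2 + 1 = 570; answer 570
Part 3: Y2 = 570; c = 4; T(2) = 2*(48) - 1*(4) = 92; iterating: T(2)=92, T(3)=136, T(4)=180, T(5)=224, T(6)=268, T(7)=312, T(8)=356, T(9)=400, T(10)=444, T(11)=488, T(12)=532, T(13)=576, T(14)=620, T(15)=664, T(16)=708, T(17)=752; answer 752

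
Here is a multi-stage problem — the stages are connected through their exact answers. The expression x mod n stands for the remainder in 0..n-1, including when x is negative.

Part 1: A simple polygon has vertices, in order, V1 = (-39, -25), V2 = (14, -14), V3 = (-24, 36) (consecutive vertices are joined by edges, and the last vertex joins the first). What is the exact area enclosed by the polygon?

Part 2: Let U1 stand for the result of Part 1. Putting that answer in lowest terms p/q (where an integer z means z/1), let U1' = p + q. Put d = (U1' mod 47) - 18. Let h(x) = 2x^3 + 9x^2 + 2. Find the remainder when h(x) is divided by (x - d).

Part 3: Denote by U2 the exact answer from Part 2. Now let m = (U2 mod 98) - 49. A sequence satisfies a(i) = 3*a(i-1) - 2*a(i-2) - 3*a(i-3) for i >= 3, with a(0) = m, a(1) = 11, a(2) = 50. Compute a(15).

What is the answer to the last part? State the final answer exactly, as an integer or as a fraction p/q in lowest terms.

Part 1: cross terms: (-39*-14 - 14*-25)=896, (14*36 - -24*-14)=168, (-24*-25 - -39*36)=2004; twice the area = |3068| = 3068; area = 1534; answer 1534
Part 2: U1 = 1534; threaded value p + q = 1535; d = 13; remainder = value at the root: 2*(13)^3 + 9*(13)^2 + 2 = (4394) + (1521) + (2) = 5917; answer 5917
Part 3: U2 = 5917; m = -12; a(3) = 3*(50) - 2*(11) - 3*(-12) = 164; iterating: a(3)=164, a(4)=359, a(5)=599, a(6)=587, a(7)=-514, a(8)=-4513, a(9)=-14272, a(10)=-32248, a(11)=-54661, a(12)=-56671, a(13)=36053, a(14)=385484, a(15)=1254359; answer 1254359

1254359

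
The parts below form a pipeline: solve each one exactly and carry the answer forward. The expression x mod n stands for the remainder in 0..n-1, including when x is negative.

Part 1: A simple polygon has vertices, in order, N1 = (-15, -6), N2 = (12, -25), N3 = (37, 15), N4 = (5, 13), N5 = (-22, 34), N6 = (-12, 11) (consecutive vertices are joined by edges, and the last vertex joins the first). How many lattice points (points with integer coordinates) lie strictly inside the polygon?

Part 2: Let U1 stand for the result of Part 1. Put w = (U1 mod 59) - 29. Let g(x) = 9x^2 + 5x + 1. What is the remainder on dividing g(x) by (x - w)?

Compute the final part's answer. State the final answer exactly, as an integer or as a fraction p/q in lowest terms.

Part 1: cross terms: (-15*-25 - 12*-6)=447, (12*15 - 37*-25)=1105, (37*13 - 5*15)=406, (5*34 - -22*13)=456, (-22*11 - -12*34)=166, (-12*-6 - -15*11)=237; twice the area = |2817| = 2817; area = 2817/2; boundary points = 1 + 5 + 2 + 3 + 1 + 1 = 13; strictly interior points = area - boundary/2 + 1 = 1403; answer 1403
Part 2: U1 = 1403; w = 17; remainder = value at the root: 9*(17)^2 + 5*(17)^1 + 1 = (2601) + (85) + (1) = 2687; answer 2687

2687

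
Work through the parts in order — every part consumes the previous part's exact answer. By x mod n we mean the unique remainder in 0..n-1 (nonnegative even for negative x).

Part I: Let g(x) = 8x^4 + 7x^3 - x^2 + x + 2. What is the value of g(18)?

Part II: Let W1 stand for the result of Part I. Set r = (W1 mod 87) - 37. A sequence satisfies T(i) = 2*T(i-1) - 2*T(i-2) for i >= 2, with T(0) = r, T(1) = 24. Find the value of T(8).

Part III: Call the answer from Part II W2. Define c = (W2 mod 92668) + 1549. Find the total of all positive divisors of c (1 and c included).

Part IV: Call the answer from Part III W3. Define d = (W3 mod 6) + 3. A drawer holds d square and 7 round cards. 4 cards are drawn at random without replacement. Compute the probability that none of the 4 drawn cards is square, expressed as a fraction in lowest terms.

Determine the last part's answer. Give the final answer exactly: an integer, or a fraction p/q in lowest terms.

1/6

Part I: 8*(18)^4 + 7*(18)^3 - 1*(18)^2 + 1*(18)^1 + 2 = (839808) + (40824) + (-324) + (18) + (2) = 880328; answer 880328
Part II: W1 = 880328; r = 25; T(2) = 2*(24) - 2*(25) = -2; iterating: T(2)=-2, T(3)=-52, T(4)=-100, T(5)=-96, T(6)=8, T(7)=208, T(8)=400; answer 400
Part III: W2 = 400; c = 1949; 1949 is prime, so its only divisors are 1 and 1949; sigma = 1 + 1949 = 1950; answer 1950
Part IV: W3 = 1950; d = 3; total draws C(10,4) = 210; favorable C(7,4) = 35; P = 1/6; answer 1/6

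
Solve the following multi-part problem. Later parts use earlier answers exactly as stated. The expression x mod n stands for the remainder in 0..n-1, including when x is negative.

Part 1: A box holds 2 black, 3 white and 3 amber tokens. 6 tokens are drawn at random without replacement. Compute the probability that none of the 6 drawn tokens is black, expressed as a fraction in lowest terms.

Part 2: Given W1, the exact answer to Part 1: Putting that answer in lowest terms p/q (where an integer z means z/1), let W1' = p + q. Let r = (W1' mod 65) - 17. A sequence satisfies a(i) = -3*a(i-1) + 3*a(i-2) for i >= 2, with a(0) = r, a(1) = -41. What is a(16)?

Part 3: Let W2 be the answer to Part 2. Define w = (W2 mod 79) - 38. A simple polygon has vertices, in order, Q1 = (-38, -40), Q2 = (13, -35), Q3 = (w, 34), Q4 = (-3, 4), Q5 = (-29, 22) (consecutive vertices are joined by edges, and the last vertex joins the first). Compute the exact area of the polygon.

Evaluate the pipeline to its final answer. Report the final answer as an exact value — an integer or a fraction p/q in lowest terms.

Part 1: total draws C(8,6) = 28; favorable C(6,6) = 1; P = 1/28; answer 1/28
Part 2: W1 = 1/28; threaded value p + q = 29; r = 12; a(2) = -3*(-41) + 3*(12) = 159; iterating: a(2)=159, a(3)=-600, a(4)=2277, a(5)=-8631, a(6)=32724, a(7)=-124065, a(8)=470367, a(9)=-1783296, a(10)=6760989, a(11)=-25632855, a(12)=97181532, a(13)=-368443161, a(14)=1396874079, a(15)=-5295951720, a(16)=20078477397; answer 20078477397
Part 3: W2 = 20078477397; w = 20; cross terms: (-38*-35 - 13*-40)=1850, (13*34 - 20*-35)=1142, (20*4 - -3*34)=182, (-3*22 - -29*4)=50, (-29*-40 - -38*22)=1996; twice the area = |5220| = 5220; area = 2610; answer 2610

2610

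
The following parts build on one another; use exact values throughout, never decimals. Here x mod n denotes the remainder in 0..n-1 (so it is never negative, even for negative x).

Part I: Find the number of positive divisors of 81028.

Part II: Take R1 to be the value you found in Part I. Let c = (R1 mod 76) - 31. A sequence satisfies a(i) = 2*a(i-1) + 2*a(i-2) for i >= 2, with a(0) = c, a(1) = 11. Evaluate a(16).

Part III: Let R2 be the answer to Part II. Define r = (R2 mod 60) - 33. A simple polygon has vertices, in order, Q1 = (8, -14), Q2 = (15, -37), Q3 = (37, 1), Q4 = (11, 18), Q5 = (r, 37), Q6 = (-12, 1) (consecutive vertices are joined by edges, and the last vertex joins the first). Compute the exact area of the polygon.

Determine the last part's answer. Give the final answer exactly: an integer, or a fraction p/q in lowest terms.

2981/2

Part I: 81028 = 2^2 * 47 * 431; number of divisors = (2+1) * (1+1) * (1+1) = 12; answer 12
Part II: R1 = 12; c = -19; a(2) = 2*(11) + 2*(-19) = -16; iterating: a(2)=-16, a(3)=-10, a(4)=-52, a(5)=-124, a(6)=-352, a(7)=-952, a(8)=-2608, a(9)=-7120, a(10)=-19456, a(11)=-53152, a(12)=-145216, a(13)=-396736, a(14)=-1083904, a(15)=-2961280, a(16)=-8090368; answer -8090368
Part III: R2 = -8090368; r = -1; cross terms: (8*-37 - 15*-14)=-86, (15*1 - 37*-37)=1384, (37*18 - 11*1)=655, (11*37 - -1*18)=425, (-1*1 - -12*37)=443, (-12*-14 - 8*1)=160; twice the area = |2981| = 2981; area = 2981/2; answer 2981/2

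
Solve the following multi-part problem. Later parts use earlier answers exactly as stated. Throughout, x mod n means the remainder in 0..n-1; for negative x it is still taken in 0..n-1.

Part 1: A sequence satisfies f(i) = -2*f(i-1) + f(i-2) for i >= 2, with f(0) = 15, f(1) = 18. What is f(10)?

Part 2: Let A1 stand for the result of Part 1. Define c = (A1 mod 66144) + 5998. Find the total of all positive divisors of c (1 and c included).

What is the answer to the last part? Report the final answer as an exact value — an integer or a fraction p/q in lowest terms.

45568

Part 1: f(2) = -2*(18) + 1*(15) = -21; iterating: f(2)=-21, f(3)=60, f(4)=-141, f(5)=342, f(6)=-825, f(7)=1992, f(8)=-4809, f(9)=11610, f(10)=-28029; answer -28029
Part 2: A1 = -28029; c = 44113; 44113 = 31 * 1423; sigma = (1 + 31) * (1 + 1423) = 32 * 1424 = 45568; answer 45568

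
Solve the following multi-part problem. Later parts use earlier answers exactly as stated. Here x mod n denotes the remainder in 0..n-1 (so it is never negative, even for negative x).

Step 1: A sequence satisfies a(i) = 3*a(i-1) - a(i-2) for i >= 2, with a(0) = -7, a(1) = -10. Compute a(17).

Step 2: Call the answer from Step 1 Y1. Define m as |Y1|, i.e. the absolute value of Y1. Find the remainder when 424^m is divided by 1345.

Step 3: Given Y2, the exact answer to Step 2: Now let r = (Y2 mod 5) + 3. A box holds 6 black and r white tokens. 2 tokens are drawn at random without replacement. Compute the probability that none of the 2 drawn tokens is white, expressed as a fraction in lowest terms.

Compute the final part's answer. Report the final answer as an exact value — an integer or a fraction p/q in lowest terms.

Step 1: a(2) = 3*(-10) - 1*(-7) = -23; iterating: a(2)=-23, a(3)=-59, a(4)=-154, a(5)=-403, a(6)=-1055, a(7)=-2762, a(8)=-7231, a(9)=-18931, a(10)=-49562, a(11)=-129755, a(12)=-339703, a(13)=-889354, a(14)=-2328359, a(15)=-6095723, a(16)=-15958810, a(17)=-41780707; answer -41780707
Step 2: Y1 = -41780707; m = 41780707; squarings mod 1345: 424^1=424, 424^2=891, 424^4=331, 424^8=616, 424^16=166, 424^32=656, 424^64=1281, 424^128=61, 424^256=1031, 424^512=411, 424^1024=796, 424^2048=121, 424^4096=1191, 424^8192=851, 424^16384=591, 424^32768=926, 424^65536=711, 424^131072=1146, 424^262144=596, 424^524288=136, 424^1048576=1011, 424^2097152=1266, 424^4194304=861, 424^8388608=226, 424^16777216=1311, 424^33554432=1156; 424^41780707 = 424^1 * 424^2 * 424^32 * 424^64 * 424^128 * 424^256 * 424^1024 * 424^32768 * 424^65536 * 424^262144 * 424^524288 * 424^1048576 * 424^2097152 * 424^4194304 * 424^33554432 = 884 (mod 1345); answer 884
Step 3: Y2 = 884; r = 7; total draws C(13,2) = 78; favorable C(6,2) = 15; P = 5/26; answer 5/26

5/26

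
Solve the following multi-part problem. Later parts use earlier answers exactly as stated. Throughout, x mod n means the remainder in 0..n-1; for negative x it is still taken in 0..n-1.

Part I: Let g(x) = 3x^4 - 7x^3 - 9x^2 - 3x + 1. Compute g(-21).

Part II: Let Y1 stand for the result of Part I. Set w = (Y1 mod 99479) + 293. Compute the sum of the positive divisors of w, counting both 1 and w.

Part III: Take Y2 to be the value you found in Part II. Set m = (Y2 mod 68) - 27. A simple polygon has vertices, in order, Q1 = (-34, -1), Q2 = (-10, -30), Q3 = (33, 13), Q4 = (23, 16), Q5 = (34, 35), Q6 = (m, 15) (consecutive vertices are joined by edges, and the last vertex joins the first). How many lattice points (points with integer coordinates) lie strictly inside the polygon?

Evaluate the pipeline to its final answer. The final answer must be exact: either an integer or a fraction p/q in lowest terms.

Part I: 3*(-21)^4 - 7*(-21)^3 - 9*(-21)^2 - 3*(-21)^1 + 1 = (583443) + (64827) + (-3969) + (63) + (1) = 644365; answer 644365
Part II: Y1 = 644365; w = 47784; 47784 = 2^3 * 3 * 11 * 181; sigma = (1 + 2 + 4 + 8) * (1 + 3) * (1 + 11) * (1 + 181) = 15 * 4 * 12 * 182 = 131040; answer 131040
Part III: Y2 = 131040; m = -23; cross terms: (-34*-30 - -10*-1)=1010, (-10*13 - 33*-30)=860, (33*16 - 23*13)=229, (23*35 - 34*16)=261, (34*15 - -23*35)=1315, (-23*-1 - -34*15)=533; twice the area = |4208| = 4208; area = 2104; boundary points = 1 + 43 + 1 + 1 + 1 + 1 = 48; strictly interior points = area - boundary/2 + 1 = 2081; answer 2081

2081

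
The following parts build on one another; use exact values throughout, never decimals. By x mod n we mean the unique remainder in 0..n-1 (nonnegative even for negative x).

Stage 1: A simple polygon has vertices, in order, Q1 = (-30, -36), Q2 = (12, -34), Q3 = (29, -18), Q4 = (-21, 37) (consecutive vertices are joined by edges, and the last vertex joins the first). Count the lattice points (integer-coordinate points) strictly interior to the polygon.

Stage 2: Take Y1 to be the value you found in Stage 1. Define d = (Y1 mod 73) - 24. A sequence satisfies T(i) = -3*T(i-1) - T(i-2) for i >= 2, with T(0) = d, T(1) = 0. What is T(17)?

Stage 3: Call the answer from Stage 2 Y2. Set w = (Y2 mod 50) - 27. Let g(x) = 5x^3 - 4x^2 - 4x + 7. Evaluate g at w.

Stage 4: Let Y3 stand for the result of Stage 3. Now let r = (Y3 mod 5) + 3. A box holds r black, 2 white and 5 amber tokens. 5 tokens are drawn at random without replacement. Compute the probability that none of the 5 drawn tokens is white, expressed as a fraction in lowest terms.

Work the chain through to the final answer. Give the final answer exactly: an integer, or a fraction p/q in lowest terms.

Stage 1: cross terms: (-30*-34 - 12*-36)=1452, (12*-18 - 29*-34)=770, (29*37 - -21*-18)=695, (-21*-36 - -30*37)=1866; twice the area = |4783| = 4783; area = 4783/2; boundary points = 2 + 1 + 5 + 1 = 9; strictly interior points = area - boundary/2 + 1 = 2388; answer 2388
Stage 2: Y1 = 2388; d = 28; T(2) = -3*(0) - 1*(28) = -28; iterating: T(2)=-28, T(3)=84, T(4)=-224, T(5)=588, T(6)=-1540, T(7)=4032, T(8)=-10556, T(9)=27636, T(10)=-72352, T(11)=189420, T(12)=-495908, T(13)=1298304, T(14)=-3399004, T(15)=8898708, T(16)=-23297120, T(17)=60992652; answer 60992652
Stage 3: Y2 = 60992652; w = -25; 5*(-25)^3 - 4*(-25)^2 - 4*(-25)^1 + 7 = (-78125) + (-2500) + (100) + (7) = -80518; answer -80518
Stage 4: Y3 = -80518; r = 5; total draws C(12,5) = 792; favorable C(10,5) = 252; P = 7/22; answer 7/22

7/22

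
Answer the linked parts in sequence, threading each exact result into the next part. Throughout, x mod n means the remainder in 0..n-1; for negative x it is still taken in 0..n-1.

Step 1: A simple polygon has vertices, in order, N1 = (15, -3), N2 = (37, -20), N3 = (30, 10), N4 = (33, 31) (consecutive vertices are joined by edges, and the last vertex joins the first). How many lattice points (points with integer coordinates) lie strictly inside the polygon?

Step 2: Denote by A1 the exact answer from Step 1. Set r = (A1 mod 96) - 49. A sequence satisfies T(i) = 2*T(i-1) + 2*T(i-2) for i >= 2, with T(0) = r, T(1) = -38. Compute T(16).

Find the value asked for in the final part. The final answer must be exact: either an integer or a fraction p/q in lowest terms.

Step 1: cross terms: (15*-20 - 37*-3)=-189, (37*10 - 30*-20)=970, (30*31 - 33*10)=600, (33*-3 - 15*31)=-564; twice the area = |817| = 817; area = 817/2; boundary points = 1 + 1 + 3 + 2 = 7; strictly interior points = area - boundary/2 + 1 = 406; answer 406
Step 2: A1 = 406; r = -27; T(2) = 2*(-38) + 2*(-27) = -130; iterating: T(2)=-130, T(3)=-336, T(4)=-932, T(5)=-2536, T(6)=-6936, T(7)=-18944, T(8)=-51760, T(9)=-141408, T(10)=-386336, T(11)=-1055488, T(12)=-2883648, T(13)=-7878272, T(14)=-21523840, T(15)=-58804224, T(16)=-160656128; answer -160656128

-160656128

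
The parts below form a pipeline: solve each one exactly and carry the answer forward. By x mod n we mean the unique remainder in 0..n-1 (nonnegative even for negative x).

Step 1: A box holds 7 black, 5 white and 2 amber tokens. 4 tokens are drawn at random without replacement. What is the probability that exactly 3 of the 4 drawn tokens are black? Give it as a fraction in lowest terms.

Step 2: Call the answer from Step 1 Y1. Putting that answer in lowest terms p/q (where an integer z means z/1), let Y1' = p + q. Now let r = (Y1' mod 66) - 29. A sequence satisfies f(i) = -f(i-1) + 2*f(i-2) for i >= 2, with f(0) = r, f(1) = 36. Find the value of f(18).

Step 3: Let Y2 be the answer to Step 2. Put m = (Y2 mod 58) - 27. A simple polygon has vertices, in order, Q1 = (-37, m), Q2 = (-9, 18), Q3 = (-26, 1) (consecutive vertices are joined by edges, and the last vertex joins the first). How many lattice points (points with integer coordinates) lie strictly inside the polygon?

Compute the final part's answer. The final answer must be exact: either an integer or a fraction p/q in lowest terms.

Step 1: total draws C(14,4) = 1001; favorable C(7,3)*C(7,1) = 245; P = 35/143; answer 35/143
Step 2: Y1 = 35/143; threaded value p + q = 178; r = 17; f(2) = -1*(36) + 2*(17) = -2; iterating: f(2)=-2, f(3)=74, f(4)=-78, f(5)=226, f(6)=-382, f(7)=834, f(8)=-1598, f(9)=3266, f(10)=-6462, f(11)=12994, f(12)=-25918, f(13)=51906, f(14)=-103742, f(15)=207554, f(16)=-415038, f(17)=830146, f(18)=-1660222; answer -1660222
Step 3: Y2 = -1660222; m = 1; cross terms: (-37*18 - -9*1)=-657, (-9*1 - -26*18)=459, (-26*1 - -37*1)=11; twice the area = |-187| = 187; area = 187/2; boundary points = 1 + 17 + 11 = 29; strictly interior points = area - boundary/2 + 1 = 80; answer 80

80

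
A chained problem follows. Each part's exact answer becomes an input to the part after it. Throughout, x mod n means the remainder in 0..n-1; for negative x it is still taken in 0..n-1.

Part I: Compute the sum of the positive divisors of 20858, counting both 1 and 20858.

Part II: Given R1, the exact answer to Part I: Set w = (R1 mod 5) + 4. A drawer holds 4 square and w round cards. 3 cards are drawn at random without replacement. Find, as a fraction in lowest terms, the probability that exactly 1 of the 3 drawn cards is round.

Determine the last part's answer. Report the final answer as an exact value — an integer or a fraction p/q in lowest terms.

Part I: 20858 = 2 * 10429; sigma = (1 + 2) * (1 + 10429) = 3 * 10430 = 31290; answer 31290
Part II: R1 = 31290; w = 4; total draws C(8,3) = 56; favorable C(4,1)*C(4,2) = 24; P = 3/7; answer 3/7

3/7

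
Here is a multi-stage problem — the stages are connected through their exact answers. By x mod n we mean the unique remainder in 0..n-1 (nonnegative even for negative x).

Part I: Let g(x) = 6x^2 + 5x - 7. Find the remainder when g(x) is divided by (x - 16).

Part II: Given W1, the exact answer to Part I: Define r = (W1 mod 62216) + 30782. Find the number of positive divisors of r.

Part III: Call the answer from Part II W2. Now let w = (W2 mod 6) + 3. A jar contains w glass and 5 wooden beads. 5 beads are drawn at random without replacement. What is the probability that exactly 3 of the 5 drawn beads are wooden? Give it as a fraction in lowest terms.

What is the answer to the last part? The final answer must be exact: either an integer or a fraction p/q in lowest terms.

Part I: remainder = value at the root: 6*(16)^2 + 5*(16)^1 - 7 = (1536) + (80) + (-7) = 1609; answer 1609
Part II: W1 = 1609; r = 32391; 32391 = 3^2 * 59 * 61; number of divisors = (2+1) * (1+1) * (1+1) = 12; answer 12
Part III: W2 = 12; w = 3; total draws C(8,5) = 56; favorable C(5,3)*C(3,2) = 30; P = 15/28; answer 15/28

15/28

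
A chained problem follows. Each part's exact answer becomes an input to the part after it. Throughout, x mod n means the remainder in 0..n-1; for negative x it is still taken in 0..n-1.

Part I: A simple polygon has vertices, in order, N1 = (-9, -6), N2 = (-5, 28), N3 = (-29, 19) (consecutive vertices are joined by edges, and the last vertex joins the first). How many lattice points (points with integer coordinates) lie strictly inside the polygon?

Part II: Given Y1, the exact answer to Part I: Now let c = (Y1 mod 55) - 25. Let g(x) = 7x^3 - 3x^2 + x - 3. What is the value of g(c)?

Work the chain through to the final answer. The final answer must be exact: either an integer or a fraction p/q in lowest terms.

-98523

Part I: cross terms: (-9*28 - -5*-6)=-282, (-5*19 - -29*28)=717, (-29*-6 - -9*19)=345; twice the area = |780| = 780; area = 390; boundary points = 2 + 3 + 5 = 10; strictly interior points = area - boundary/2 + 1 = 386; answer 386
Part II: Y1 = 386; c = -24; 7*(-24)^3 - 3*(-24)^2 + 1*(-24)^1 - 3 = (-96768) + (-1728) + (-24) + (-3) = -98523; answer -98523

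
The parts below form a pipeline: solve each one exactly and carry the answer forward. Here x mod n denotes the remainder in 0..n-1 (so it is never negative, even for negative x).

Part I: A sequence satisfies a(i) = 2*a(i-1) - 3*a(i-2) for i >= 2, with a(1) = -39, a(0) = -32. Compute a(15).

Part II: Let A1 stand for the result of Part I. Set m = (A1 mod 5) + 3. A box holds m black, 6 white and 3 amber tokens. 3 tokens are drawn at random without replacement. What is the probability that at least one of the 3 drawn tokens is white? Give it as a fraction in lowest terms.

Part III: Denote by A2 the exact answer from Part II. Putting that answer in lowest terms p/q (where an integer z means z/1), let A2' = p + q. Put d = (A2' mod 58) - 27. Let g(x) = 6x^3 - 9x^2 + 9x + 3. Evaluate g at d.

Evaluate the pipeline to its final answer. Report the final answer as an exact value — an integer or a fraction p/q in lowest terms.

Part I: a(2) = 2*(-39) - 3*(-32) = 18; iterating: a(2)=18, a(3)=153, a(4)=252, a(5)=45, a(6)=-666, a(7)=-1467, a(8)=-936, a(9)=2529, a(10)=7866, a(11)=8145, a(12)=-7308, a(13)=-39051, a(14)=-56178, a(15)=4797; answer 4797
Part II: A1 = 4797; m = 5; total draws C(14,3) = 364; complement C(8,3) = 56; favorable 364 - 56 = 308; P = 11/13; answer 11/13
Part III: A2 = 11/13; threaded value p + q = 24; d = -3; 6*(-3)^3 - 9*(-3)^2 + 9*(-3)^1 + 3 = (-162) + (-81) + (-27) + (3) = -267; answer -267

-267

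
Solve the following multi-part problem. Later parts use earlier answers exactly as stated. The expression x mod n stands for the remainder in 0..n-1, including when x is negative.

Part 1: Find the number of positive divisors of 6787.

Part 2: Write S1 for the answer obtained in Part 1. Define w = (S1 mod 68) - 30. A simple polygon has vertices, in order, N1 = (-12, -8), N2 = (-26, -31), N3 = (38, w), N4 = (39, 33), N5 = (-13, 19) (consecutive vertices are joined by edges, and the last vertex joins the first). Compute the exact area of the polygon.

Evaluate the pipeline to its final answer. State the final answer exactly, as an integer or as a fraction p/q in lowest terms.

2894

Part 1: 6787 = 11 * 617; number of divisors = (1+1) * (1+1) = 4; answer 4
Part 2: S1 = 4; w = -26; cross terms: (-12*-31 - -26*-8)=164, (-26*-26 - 38*-31)=1854, (38*33 - 39*-26)=2268, (39*19 - -13*33)=1170, (-13*-8 - -12*19)=332; twice the area = |5788| = 5788; area = 2894; answer 2894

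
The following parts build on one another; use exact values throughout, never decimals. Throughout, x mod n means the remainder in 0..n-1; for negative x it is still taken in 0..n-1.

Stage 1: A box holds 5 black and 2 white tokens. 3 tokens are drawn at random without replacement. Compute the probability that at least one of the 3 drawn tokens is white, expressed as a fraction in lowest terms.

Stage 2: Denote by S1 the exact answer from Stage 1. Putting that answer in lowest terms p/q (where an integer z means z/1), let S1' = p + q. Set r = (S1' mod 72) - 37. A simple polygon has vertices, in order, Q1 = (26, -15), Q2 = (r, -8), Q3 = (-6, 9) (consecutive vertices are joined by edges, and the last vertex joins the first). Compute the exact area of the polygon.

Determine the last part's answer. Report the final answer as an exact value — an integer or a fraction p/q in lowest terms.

500

Stage 1: total draws C(7,3) = 35; complement C(5,3) = 10; favorable 35 - 10 = 25; P = 5/7; answer 5/7
Stage 2: S1 = 5/7; threaded value p + q = 12; r = -25; cross terms: (26*-8 - -25*-15)=-583, (-25*9 - -6*-8)=-273, (-6*-15 - 26*9)=-144; twice the area = |-1000| = 1000; area = 500; answer 500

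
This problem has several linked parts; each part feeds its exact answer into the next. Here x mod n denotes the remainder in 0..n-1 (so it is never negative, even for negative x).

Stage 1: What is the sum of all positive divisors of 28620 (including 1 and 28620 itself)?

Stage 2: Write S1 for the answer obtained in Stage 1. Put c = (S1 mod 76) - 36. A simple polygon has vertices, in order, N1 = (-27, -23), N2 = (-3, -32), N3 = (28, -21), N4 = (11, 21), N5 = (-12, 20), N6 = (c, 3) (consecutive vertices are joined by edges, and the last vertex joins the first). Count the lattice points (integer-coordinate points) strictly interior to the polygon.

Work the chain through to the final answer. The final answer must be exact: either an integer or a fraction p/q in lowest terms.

Stage 1: 28620 = 2^2 * 3^3 * 5 * 53; sigma = (1 + 2 + 4) * (1 + 3 + 9 + 27) * (1 + 5) * (1 + 53) = 7 * 40 * 6 * 54 = 90720; answer 90720
Stage 2: S1 = 90720; c = 16; cross terms: (-27*-32 - -3*-23)=795, (-3*-21 - 28*-32)=959, (28*21 - 11*-21)=819, (11*20 - -12*21)=472, (-12*3 - 16*20)=-356, (16*-23 - -27*3)=-287; twice the area = |2402| = 2402; area = 1201; boundary points = 3 + 1 + 1 + 1 + 1 + 1 = 8; strictly interior points = area - boundary/2 + 1 = 1198; answer 1198

1198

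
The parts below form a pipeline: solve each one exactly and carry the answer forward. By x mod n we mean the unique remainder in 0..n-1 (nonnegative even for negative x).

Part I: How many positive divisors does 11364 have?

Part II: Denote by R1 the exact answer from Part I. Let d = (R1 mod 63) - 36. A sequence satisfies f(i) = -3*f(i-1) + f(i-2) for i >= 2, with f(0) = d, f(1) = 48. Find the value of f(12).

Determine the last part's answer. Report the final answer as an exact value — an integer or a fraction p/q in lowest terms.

-25824984

Part I: 11364 = 2^2 * 3 * 947; number of divisors = (2+1) * (1+1) * (1+1) = 12; answer 12
Part II: R1 = 12; d = -24; f(2) = -3*(48) + 1*(-24) = -168; iterating: f(2)=-168, f(3)=552, f(4)=-1824, f(5)=6024, f(6)=-19896, f(7)=65712, f(8)=-217032, f(9)=716808, f(10)=-2367456, f(11)=7819176, f(12)=-25824984; answer -25824984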